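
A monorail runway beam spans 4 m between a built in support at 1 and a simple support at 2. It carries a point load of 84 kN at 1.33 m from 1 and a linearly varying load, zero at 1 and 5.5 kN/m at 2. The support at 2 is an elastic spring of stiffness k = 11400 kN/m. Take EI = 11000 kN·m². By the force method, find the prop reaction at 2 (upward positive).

Remove the prop at 2; the released (primary) structure is a cantilever built in at 1.
Downward deflection at the released point 2 due to the loads:
  point load 84 at a = 1.33: Pa²(3L − a)/(6EI) = 264.2/EI
  triangular load, peak 5.5 at the free end: 11w₀L⁴/(120EI) = 129.1/EI
  δ_0 = 393.3/EI
Flexibility coefficient — unit upward force at 2: δ_{22} = L³/(3EI) = 21.33/EI.
With EI = 11000 kN·m²: δ_0 = 0.035755 m and δ_{22} = 0.001939 m/kN.
Compatibility — the spring shortens by R_2/k under the reaction it provides: δ_0 − R_2·δ_{22} = R_2/k. With 1/k = 0.000088 m/kN, R_2 = δ_0 / (δ_{22} + 1/k) = 0.035755 / (0.001939 + 0.000088) = 17.64 kN.

R_2 = 17.64 kN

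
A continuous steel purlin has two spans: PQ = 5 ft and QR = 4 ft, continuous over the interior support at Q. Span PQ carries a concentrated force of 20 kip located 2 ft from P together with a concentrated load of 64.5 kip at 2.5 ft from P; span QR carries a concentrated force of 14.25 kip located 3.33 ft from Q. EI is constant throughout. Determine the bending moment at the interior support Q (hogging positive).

Insert a hinge at Q; M_Q is the redundant, and each span becomes simply supported.
End slopes at the hinge Q, treating each span as simply supported:
  span PQ: point load 20 at a = 2: Pab(L + a)/(6LEI) = 28/EI
  span PQ: point load 64.5 at a = 2.5: Pab(L + a)/(6LEI) = 100.8/EI
  span QR: point load 14.25 at a = 3.33: Pab(L + b)/(6LEI) = 6.186/EI
  relative rotation θ_0 = (128.8 + 6.186)/EI = 135/EI
A unit hogging moment at Q produces rotation L₁/(3EI) + L₂/(3EI) = 3/EI.
Slope continuity at Q: θ_0 = M_Q·3/EI, so M_Q = 135/3 = 44.99 kip·ft (hogging).

M_Q = 44.99 kip·ft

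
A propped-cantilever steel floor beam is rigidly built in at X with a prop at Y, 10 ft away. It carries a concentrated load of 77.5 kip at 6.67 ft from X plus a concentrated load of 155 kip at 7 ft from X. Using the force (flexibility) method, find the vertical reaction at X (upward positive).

Remove the prop at Y; the released (primary) structure is a cantilever built in at X.
Free-end deflection of the primary structure under the applied loading (downward +):
  point load 77.5 at a = 6.67: Pa²(3L − a)/(6EI) = 13407/EI
  point load 155 at a = 7: Pa²(3L − a)/(6EI) = 29114/EI
  δ_0 = 42521/EI
Tip deflection under a unit load at Y: L³/(3EI) = 333.3/EI.
Compatibility at Y: δ_0 − R_Y·δ_{YY} = 0, so R_Y = 42521/333.3 = 127.6 kip.
Vertical equilibrium: R_X = ΣP − R_Y = 232.5 − 127.6 = 104.9 kip.

R_X = 104.9 kip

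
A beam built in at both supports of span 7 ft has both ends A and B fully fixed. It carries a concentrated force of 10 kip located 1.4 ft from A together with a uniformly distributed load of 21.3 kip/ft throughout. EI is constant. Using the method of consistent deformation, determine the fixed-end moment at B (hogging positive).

M_B = 89.22 kip·ft

Release both end moments; the primary structure is a simply-supported span AB with redundants M_A and M_B.
On the primary (simply-supported) span, the end slopes from the loading are:
  at A: point load 10 at a = 1.4: Pab(L + b)/(6LEI) = 23.52/EI
  at B: point load 10 at a = 1.4: Pab(L + a)/(6LEI) = 15.68/EI
  at A: UDL 21.3: wL³/(24EI) = 304.4/EI
  at B: UDL 21.3: wL³/(24EI) = 304.4/EI
  θ_A0 = 327.9/EI,  θ_B0 = 320.1/EI
Flexibility coefficients: a unit moment at one end gives L/(3EI) there and L/(6EI) at the far end, so f₁₁ = f₂₂ = 2.333/EI and f₁₂ = f₂₁ = 1.167/EI.
Compatibility — zero rotation at each built-in end:
  2.333 M_A + 1.167 M_B = 327.9
  1.167 M_A + 2.333 M_B = 320.1
Solving the pair gives M_A = 95.94 kip·ft and M_B = 89.22 kip·ft (hogging).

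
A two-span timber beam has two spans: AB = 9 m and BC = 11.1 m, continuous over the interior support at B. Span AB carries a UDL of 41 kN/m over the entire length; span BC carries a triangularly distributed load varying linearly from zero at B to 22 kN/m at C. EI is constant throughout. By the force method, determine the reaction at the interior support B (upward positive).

Release continuity at B by inserting a hinge; the redundant is the internal moment M_B. The primary structure is two simply-supported spans AB and BC.
Discontinuity in slope at B on the released structure — sum the simple-span end rotations:
  span AB: UDL 41: wL³/(24EI) = 1245/EI
  span BC: triangular load, peak 22: 7w₀L³/(360EI) = 585/EI
  relative rotation θ_0 = (1245 + 585)/EI = 1830/EI
A unit hogging moment at B produces rotation L₁/(3EI) + L₂/(3EI) = 6.7/EI.
Compatibility: M_B·(L₁+L₂)/(3EI) = θ_0, giving M_B = 273.2 kN·m (hogging).
Span AB, ΣM about A with M_B applied at B: R_B^{AB}·9 = 1660 + 273.2, so R_B^{AB} = 214.9 kN and R_A = 369 − 214.9 = 154.1 kN.
Span BC, ΣM about C: R_B^{BC}·11.1 = 451.8 + 273.2, so R_B^{BC} = 65.31 kN and R_C = 122.1 − 65.31 = 56.79 kN.
R_B = 214.9 + 65.31 = 280.2 kN.

R_B = 280.2 kN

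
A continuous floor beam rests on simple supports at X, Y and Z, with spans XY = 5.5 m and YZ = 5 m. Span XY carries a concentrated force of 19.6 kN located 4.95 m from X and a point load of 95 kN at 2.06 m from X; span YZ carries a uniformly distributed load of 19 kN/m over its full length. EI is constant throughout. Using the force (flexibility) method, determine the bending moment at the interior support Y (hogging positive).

Take M_Y as the redundant. Released structure: two simple spans XY and YZ with a hinge at Y.
Discontinuity in slope at Y on the released structure — sum the simple-span end rotations:
  span XY: point load 19.6 at a = 4.95: Pab(L + a)/(6LEI) = 16.9/EI
  span XY: point load 95 at a = 2.06: Pab(L + a)/(6LEI) = 154.2/EI
  span YZ: UDL 19: wL³/(24EI) = 98.96/EI
  relative rotation θ_0 = (171.1 + 98.96)/EI = 270.1/EI
A unit hogging moment at Y produces rotation L₁/(3EI) + L₂/(3EI) = 3.5/EI.
Slope continuity at Y: θ_0 = M_Y·3.5/EI, so M_Y = 270.1/3.5 = 77.17 kN·m (hogging).

M_Y = 77.17 kN·m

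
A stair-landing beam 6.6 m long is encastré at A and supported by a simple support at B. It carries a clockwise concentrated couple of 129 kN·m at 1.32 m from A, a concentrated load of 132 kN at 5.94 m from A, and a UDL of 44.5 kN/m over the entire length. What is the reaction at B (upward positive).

R_B = 233 kN

Choose R_B as the redundant. The primary structure is the cantilever fixed at A.
Free-end deflection of the primary structure under the applied loading (downward +):
  clockwise couple 129 at a = 1.32: M₀a(2L − a)/(2EI) = 1011/EI
  point load 132 at a = 5.94: Pa²(3L − a)/(6EI) = 10759/EI
  UDL 44.5: wL⁴/(8EI) = 10555/EI
  δ_0 = 22325/EI
Tip deflection under a unit load at B: L³/(3EI) = 95.83/EI.
The prop prevents deflection at B: R_B = δ_0/δ_{BB} = 22325/95.83 = 233 kN.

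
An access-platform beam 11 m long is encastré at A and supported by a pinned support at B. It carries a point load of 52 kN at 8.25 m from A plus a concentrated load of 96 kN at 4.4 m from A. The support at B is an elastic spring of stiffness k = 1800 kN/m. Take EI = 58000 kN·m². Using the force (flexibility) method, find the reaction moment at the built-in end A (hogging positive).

Choose R_B as the redundant. The primary structure is the cantilever fixed at A.
Free-end deflection of the primary structure under the applied loading (downward +):
  point load 52 at a = 8.25: Pa²(3L − a)/(6EI) = 14599/EI
  point load 96 at a = 4.4: Pa²(3L − a)/(6EI) = 8859/EI
  δ_0 = 23459/EI
Tip deflection under a unit load at B: L³/(3EI) = 443.7/EI.
With EI = 58000 kN·m²: δ_0 = 0.40446 m and δ_{BB} = 0.007649 m/kN.
Compatibility — the spring shortens by R_B/k under the reaction it provides: δ_0 − R_B·δ_{BB} = R_B/k. With 1/k = 0.000556 m/kN, R_B = δ_0 / (δ_{BB} + 1/k) = 0.40446 / (0.007649 + 0.000556) = 49.29 kN.
Moment equilibrium about A: M_A = Σ(load moments about A) − R_B·L = 851.4 − 49.29×11 = 309.2 kN·m.

M_A = 309.2 kN·m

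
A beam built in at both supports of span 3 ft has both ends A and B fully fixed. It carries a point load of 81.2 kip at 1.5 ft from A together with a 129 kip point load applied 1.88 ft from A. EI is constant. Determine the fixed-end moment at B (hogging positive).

Take the two fixed-end moments M_A, M_B as redundants; the released structure is the simple span AB.
End rotations of the released simple span under the applied load (×1/EI):
  at A: point load 81.2 at a = 1.5: Pab(L + b)/(6LEI) = 45.67/EI
  at B: point load 81.2 at a = 1.5: Pab(L + a)/(6LEI) = 45.67/EI
  at A: point load 129 at a = 1.88: Pab(L + b)/(6LEI) = 62.17/EI
  at B: point load 129 at a = 1.88: Pab(L + a)/(6LEI) = 73.64/EI
  θ_A0 = 107.8/EI,  θ_B0 = 119.3/EI
Flexibility coefficients: a unit moment at one end gives L/(3EI) there and L/(6EI) at the far end, so f₁₁ = f₂₂ = 1/EI and f₁₂ = f₂₁ = 0.5/EI.
Compatibility — zero rotation at each built-in end:
  1 M_A + 0.5 M_B = 107.8
  0.5 M_A + 1 M_B = 119.3
Solving the pair gives M_A = 64.25 kip·ft and M_B = 87.19 kip·ft (hogging).

M_B = 87.19 kip·ft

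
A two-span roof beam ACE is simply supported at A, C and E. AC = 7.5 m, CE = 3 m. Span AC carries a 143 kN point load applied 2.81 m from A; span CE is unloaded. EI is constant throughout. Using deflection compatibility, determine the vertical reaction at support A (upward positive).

R_A = 72.97 kN

Insert a hinge at C; M_C is the redundant, and each span becomes simply supported.
End slopes at the hinge C, treating each span as simply supported:
  span AC: point load 143 at a = 2.81: Pab(L + a)/(6LEI) = 431.8/EI
  relative rotation θ_0 = (431.8 + 0)/EI = 431.8/EI
A unit hogging moment at C produces rotation L₁/(3EI) + L₂/(3EI) = 3.5/EI.
Compatibility: M_C·(L₁+L₂)/(3EI) = θ_0, giving M_C = 123.4 kN·m (hogging).
Span AC, ΣM about A with M_C applied at C: R_C^{AC}·7.5 = 401.8 + 123.4, so R_C^{AC} = 70.03 kN and R_A = 143 − 70.03 = 72.97 kN.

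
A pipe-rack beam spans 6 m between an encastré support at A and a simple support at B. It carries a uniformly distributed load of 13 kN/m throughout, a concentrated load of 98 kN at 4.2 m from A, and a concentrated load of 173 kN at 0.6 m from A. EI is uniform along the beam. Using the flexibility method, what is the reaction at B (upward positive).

R_B = 86.98 kN

Take the reaction at B as the redundant and release it; the primary structure is a cantilever fixed at A.
Free-end deflection of the primary structure under the applied loading (downward +):
  UDL 13: wL⁴/(8EI) = 2106/EI
  point load 98 at a = 4.2: Pa²(3L − a)/(6EI) = 3976/EI
  point load 173 at a = 0.6: Pa²(3L − a)/(6EI) = 180.6/EI
  δ_0 = 6263/EI
Tip deflection under a unit load at B: L³/(3EI) = 72/EI.
The prop prevents deflection at B: R_B = δ_0/δ_{BB} = 6263/72 = 86.98 kN.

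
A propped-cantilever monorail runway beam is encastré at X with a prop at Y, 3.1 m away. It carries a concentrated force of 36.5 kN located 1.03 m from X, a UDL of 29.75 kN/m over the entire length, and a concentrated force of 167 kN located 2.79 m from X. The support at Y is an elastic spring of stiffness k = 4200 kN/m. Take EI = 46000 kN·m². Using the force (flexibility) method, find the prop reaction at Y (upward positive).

Remove the prop at Y; the released (primary) structure is a cantilever built in at X.
Deflection at Y on the released cantilever, summing each load's contribution:
  point load 36.5 at a = 1.03: Pa²(3L − a)/(6EI) = 53.37/EI
  UDL 29.75: wL⁴/(8EI) = 343.4/EI
  point load 167 at a = 2.79: Pa²(3L − a)/(6EI) = 1410/EI
  δ_0 = 1807/EI
Flexibility coefficient — unit upward force at Y: δ_{YY} = L³/(3EI) = 9.93/EI.
With EI = 46000 kN·m²: δ_0 = 0.039288 m and δ_{YY} = 0.000216 m/kN.
Compatibility — the spring shortens by R_Y/k under the reaction it provides: δ_0 − R_Y·δ_{YY} = R_Y/k. With 1/k = 0.000238 m/kN, R_Y = δ_0 / (δ_{YY} + 1/k) = 0.039288 / (0.000216 + 0.000238) = 86.54 kN.

R_Y = 86.54 kN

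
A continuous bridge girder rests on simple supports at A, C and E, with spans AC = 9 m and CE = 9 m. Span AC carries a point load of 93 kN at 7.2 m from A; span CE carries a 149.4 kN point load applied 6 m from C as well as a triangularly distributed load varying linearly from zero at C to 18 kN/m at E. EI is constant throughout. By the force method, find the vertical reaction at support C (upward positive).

Insert a hinge at C; M_C is the redundant, and each span becomes simply supported.
Rotations at C on the released spans (each span's end-slope, ×1/EI):
  span AC: point load 93 at a = 7.2: Pab(L + a)/(6LEI) = 361.6/EI
  span CE: point load 149.4 at a = 6: Pab(L + b)/(6LEI) = 597.6/EI
  span CE: triangular load, peak 18: 7w₀L³/(360EI) = 255.2/EI
  relative rotation θ_0 = (361.6 + 852.8)/EI = 1214/EI
A unit hogging moment at C produces rotation L₁/(3EI) + L₂/(3EI) = 6/EI.
Compatibility: M_C·(L₁+L₂)/(3EI) = θ_0, giving M_C = 202.4 kN·m (hogging).
Span AC, ΣM about A with M_C applied at C: R_C^{AC}·9 = 669.6 + 202.4, so R_C^{AC} = 96.89 kN and R_A = 93 − 96.89 = -3.888 kN.
Span CE, ΣM about E: R_C^{CE}·9 = 691.2 + 202.4, so R_C^{CE} = 99.29 kN and R_E = 230.4 − 99.29 = 131.1 kN.
R_C = 96.89 + 99.29 = 196.2 kN.

R_C = 196.2 kN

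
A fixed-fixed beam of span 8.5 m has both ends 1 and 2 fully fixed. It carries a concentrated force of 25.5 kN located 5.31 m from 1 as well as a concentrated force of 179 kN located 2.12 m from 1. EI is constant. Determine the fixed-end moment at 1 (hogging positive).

Release both end moments; the primary structure is a simply-supported span 12 with redundants M_1 and M_2.
End rotations of the released simple span under the applied load (×1/EI):
  at 1: point load 25.5 at a = 5.31: Pab(L + b)/(6LEI) = 99.01/EI
  at 2: point load 25.5 at a = 5.31: Pab(L + a)/(6LEI) = 117/EI
  at 1: point load 179 at a = 2.12: Pab(L + b)/(6LEI) = 706.4/EI
  at 2: point load 179 at a = 2.12: Pab(L + a)/(6LEI) = 504.2/EI
  θ_10 = 805.4/EI,  θ_20 = 621.1/EI
Flexibility coefficients: a unit moment at one end gives L/(3EI) there and L/(6EI) at the far end, so f₁₁ = f₂₂ = 2.833/EI and f₁₂ = f₂₁ = 1.417/EI.
Compatibility — zero rotation at each built-in end:
  2.833 M_1 + 1.417 M_2 = 805.4
  1.417 M_1 + 2.833 M_2 = 621.1
Solving the pair gives M_1 = 232.9 kN·m and M_2 = 102.8 kN·m (hogging).

M_1 = 232.9 kN·m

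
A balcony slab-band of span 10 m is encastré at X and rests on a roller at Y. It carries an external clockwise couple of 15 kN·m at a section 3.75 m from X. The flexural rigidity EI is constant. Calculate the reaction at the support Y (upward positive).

Take the reaction at Y as the redundant and release it; the primary structure is a cantilever fixed at X.
Downward deflection at the released point Y due to the loads:
  clockwise couple 15 at a = 3.75: M₀a(2L − a)/(2EI) = 457/EI
Flexibility coefficient — unit upward force at Y: δ_{YY} = L³/(3EI) = 333.3/EI.
Compatibility at Y: δ_0 − R_Y·δ_{YY} = 0, so R_Y = 457/333.3 = 1.371 kN.

R_Y = 1.371 kN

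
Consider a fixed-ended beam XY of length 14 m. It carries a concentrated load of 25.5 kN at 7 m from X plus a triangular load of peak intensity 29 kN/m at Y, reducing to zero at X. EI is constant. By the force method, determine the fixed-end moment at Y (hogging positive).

Release both end moments; the primary structure is a simply-supported span XY with redundants M_X and M_Y.
Simple-span end rotations at X and Y under the given loads:
  at X: point load 25.5 at a = 7: Pab(L + b)/(6LEI) = 312.4/EI
  at Y: point load 25.5 at a = 7: Pab(L + a)/(6LEI) = 312.4/EI
  at X: triangular load, peak 29: 7w₀L³/(360EI) = 1547/EI
  at Y: triangular load, peak 29: w₀L³/(45EI) = 1768/EI
  θ_X0 = 1860/EI,  θ_Y0 = 2081/EI
Flexibility coefficients: a unit moment at one end gives L/(3EI) there and L/(6EI) at the far end, so f₁₁ = f₂₂ = 4.667/EI and f₁₂ = f₂₁ = 2.333/EI.
Compatibility — zero rotation at each built-in end:
  4.667 M_X + 2.333 M_Y = 1860
  2.333 M_X + 4.667 M_Y = 2081
Solving the pair gives M_X = 234.1 kN·m and M_Y = 328.8 kN·m (hogging).

M_Y = 328.8 kN·m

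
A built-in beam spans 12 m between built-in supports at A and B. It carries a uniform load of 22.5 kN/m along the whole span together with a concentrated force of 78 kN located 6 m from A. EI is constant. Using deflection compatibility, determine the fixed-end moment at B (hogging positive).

M_B = 387 kN·m

Take the two fixed-end moments M_A, M_B as redundants; the released structure is the simple span AB.
End rotations of the released simple span under the applied load (×1/EI):
  at A: UDL 22.5: wL³/(24EI) = 1620/EI
  at B: UDL 22.5: wL³/(24EI) = 1620/EI
  at A: point load 78 at a = 6: Pab(L + b)/(6LEI) = 702/EI
  at B: point load 78 at a = 6: Pab(L + a)/(6LEI) = 702/EI
  θ_A0 = 2322/EI,  θ_B0 = 2322/EI
Flexibility coefficients: a unit moment at one end gives L/(3EI) there and L/(6EI) at the far end, so f₁₁ = f₂₂ = 4/EI and f₁₂ = f₂₁ = 2/EI.
Compatibility — zero rotation at each built-in end:
  4 M_A + 2 M_B = 2322
  2 M_A + 4 M_B = 2322
Solving the pair gives M_A = 387 kN·m and M_B = 387 kN·m (hogging).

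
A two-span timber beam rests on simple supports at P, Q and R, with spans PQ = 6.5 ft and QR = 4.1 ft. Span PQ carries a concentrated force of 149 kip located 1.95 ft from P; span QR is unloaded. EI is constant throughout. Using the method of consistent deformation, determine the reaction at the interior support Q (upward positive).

R_Q = 76.94 kip

Insert a hinge at Q; M_Q is the redundant, and each span becomes simply supported.
Discontinuity in slope at Q on the released structure — sum the simple-span end rotations:
  span PQ: point load 149 at a = 1.95: Pab(L + a)/(6LEI) = 286.4/EI
  relative rotation θ_0 = (286.4 + 0)/EI = 286.4/EI
A unit hogging moment at Q produces rotation L₁/(3EI) + L₂/(3EI) = 3.533/EI.
Compatibility: M_Q·(L₁+L₂)/(3EI) = θ_0, giving M_Q = 81.07 kip·ft (hogging).
Span PQ, ΣM about P with M_Q applied at Q: R_Q^{PQ}·6.5 = 290.6 + 81.07, so R_Q^{PQ} = 57.17 kip and R_P = 149 − 57.17 = 91.83 kip.
Span QR, ΣM about R: R_Q^{QR}·4.1 = 0 + 81.07, so R_Q^{QR} = 19.77 kip and R_R = 0 − 19.77 = -19.77 kip.
R_Q = 57.17 + 19.77 = 76.94 kip.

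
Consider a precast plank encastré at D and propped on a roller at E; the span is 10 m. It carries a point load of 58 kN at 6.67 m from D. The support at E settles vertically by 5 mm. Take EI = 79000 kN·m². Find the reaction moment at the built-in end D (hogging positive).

Remove the prop at E; the released (primary) structure is a cantilever built in at D.
Primary-structure tip deflection at E by superposition:
  point load 58 at a = 6.67: Pa²(3L − a)/(6EI) = 10033/EI
Tip deflection under a unit load at E: L³/(3EI) = 333.3/EI.
With EI = 79000 kN·m²: δ_0 = 0.127 m and δ_{EE} = 0.004219 m/kN.
Compatibility — the beam at E must follow the support down by 0.005 m: δ_0 − R_E·δ_{EE} = 0.005, so R_E = (0.127 − 0.005)/0.004219 = 28.91 kN.
Moment equilibrium about D: M_D = Σ(load moments about D) − R_E·L = 386.9 − 28.91×10 = 97.71 kN·m.

M_D = 97.71 kN·m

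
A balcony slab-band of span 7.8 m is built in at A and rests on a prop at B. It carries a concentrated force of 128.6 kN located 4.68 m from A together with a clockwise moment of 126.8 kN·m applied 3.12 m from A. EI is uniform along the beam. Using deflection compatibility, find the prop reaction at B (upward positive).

R_B = 71.16 kN

Remove the prop at B; the released (primary) structure is a cantilever built in at A.
Downward deflection at the released point B due to the loads:
  point load 128.6 at a = 4.68: Pa²(3L − a)/(6EI) = 8788/EI
  clockwise couple 126.8 at a = 3.12: M₀a(2L − a)/(2EI) = 2469/EI
  δ_0 = 11257/EI
Tip deflection under a unit load at B: L³/(3EI) = 158.2/EI.
Compatibility at B: δ_0 − R_B·δ_{BB} = 0, so R_B = 11257/158.2 = 71.16 kN.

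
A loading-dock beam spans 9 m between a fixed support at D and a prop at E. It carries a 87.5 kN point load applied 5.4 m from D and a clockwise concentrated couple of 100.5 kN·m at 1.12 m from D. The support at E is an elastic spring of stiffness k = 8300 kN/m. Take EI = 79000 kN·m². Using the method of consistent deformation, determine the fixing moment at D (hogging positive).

Choose R_E as the redundant. The primary structure is the cantilever fixed at D.
Primary-structure tip deflection at E by superposition:
  point load 87.5 at a = 5.4: Pa²(3L − a)/(6EI) = 9185/EI
  clockwise couple 100.5 at a = 1.12: M₀a(2L − a)/(2EI) = 950/EI
  δ_0 = 10135/EI
Tip deflection under a unit load at E: L³/(3EI) = 243/EI.
With EI = 79000 kN·m²: δ_0 = 0.1283 m and δ_{EE} = 0.003076 m/kN.
Compatibility — the spring shortens by R_E/k under the reaction it provides: δ_0 − R_E·δ_{EE} = R_E/k. With 1/k = 0.00012 m/kN, R_E = δ_0 / (δ_{EE} + 1/k) = 0.1283 / (0.003076 + 0.00012) = 40.14 kN.
Moment equilibrium about D: M_D = Σ(load moments about D) − R_E·L = 573 − 40.14×9 = 211.8 kN·m.

M_D = 211.8 kN·m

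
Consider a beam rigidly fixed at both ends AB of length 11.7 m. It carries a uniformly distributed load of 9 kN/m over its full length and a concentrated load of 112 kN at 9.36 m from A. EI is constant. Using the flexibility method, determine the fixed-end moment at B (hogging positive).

M_B = 270.4 kN·m

Take the two fixed-end moments M_A, M_B as redundants; the released structure is the simple span AB.
On the primary (simply-supported) span, the end slopes from the loading are:
  at A: UDL 9: wL³/(24EI) = 600.6/EI
  at B: UDL 9: wL³/(24EI) = 600.6/EI
  at A: point load 112 at a = 9.36: Pab(L + b)/(6LEI) = 490.6/EI
  at B: point load 112 at a = 9.36: Pab(L + a)/(6LEI) = 735.9/EI
  θ_A0 = 1091/EI,  θ_B0 = 1337/EI
Flexibility coefficients: a unit moment at one end gives L/(3EI) there and L/(6EI) at the far end, so f₁₁ = f₂₂ = 3.9/EI and f₁₂ = f₂₁ = 1.95/EI.
Compatibility — zero rotation at each built-in end:
  3.9 M_A + 1.95 M_B = 1091
  1.95 M_A + 3.9 M_B = 1337
Solving the pair gives M_A = 144.6 kN·m and M_B = 270.4 kN·m (hogging).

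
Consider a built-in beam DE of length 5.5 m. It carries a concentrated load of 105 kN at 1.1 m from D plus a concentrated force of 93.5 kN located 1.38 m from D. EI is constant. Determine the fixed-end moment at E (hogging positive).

Take the two fixed-end moments M_D, M_E as redundants; the released structure is the simple span DE.
End rotations of the released simple span under the applied load (×1/EI):
  at D: point load 105 at a = 1.1: Pab(L + b)/(6LEI) = 152.5/EI
  at E: point load 105 at a = 1.1: Pab(L + a)/(6LEI) = 101.6/EI
  at D: point load 93.5 at a = 1.38: Pab(L + b)/(6LEI) = 155/EI
  at E: point load 93.5 at a = 1.38: Pab(L + a)/(6LEI) = 110.8/EI
  θ_D0 = 307.4/EI,  θ_E0 = 212.5/EI
Flexibility coefficients: a unit moment at one end gives L/(3EI) there and L/(6EI) at the far end, so f₁₁ = f₂₂ = 1.833/EI and f₁₂ = f₂₁ = 0.9167/EI.
Compatibility — zero rotation at each built-in end:
  1.833 M_D + 0.9167 M_E = 307.4
  0.9167 M_D + 1.833 M_E = 212.5
Solving the pair gives M_D = 146.3 kN·m and M_E = 42.73 kN·m (hogging).

M_E = 42.73 kN·m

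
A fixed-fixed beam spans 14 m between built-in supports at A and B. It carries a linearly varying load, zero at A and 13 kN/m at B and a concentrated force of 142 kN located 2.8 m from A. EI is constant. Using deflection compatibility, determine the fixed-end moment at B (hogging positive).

M_B = 191 kN·m

Release both end moments; the primary structure is a simply-supported span AB with redundants M_A and M_B.
Simple-span end rotations at A and B under the given loads:
  at A: triangular load, peak 13: 7w₀L³/(360EI) = 693.6/EI
  at B: triangular load, peak 13: w₀L³/(45EI) = 792.7/EI
  at A: point load 142 at a = 2.8: Pab(L + b)/(6LEI) = 1336/EI
  at B: point load 142 at a = 2.8: Pab(L + a)/(6LEI) = 890.6/EI
  θ_A0 = 2030/EI,  θ_B0 = 1683/EI
Flexibility coefficients: a unit moment at one end gives L/(3EI) there and L/(6EI) at the far end, so f₁₁ = f₂₂ = 4.667/EI and f₁₂ = f₂₁ = 2.333/EI.
Compatibility — zero rotation at each built-in end:
  4.667 M_A + 2.333 M_B = 2030
  2.333 M_A + 4.667 M_B = 1683
Solving the pair gives M_A = 339.4 kN·m and M_B = 191 kN·m (hogging).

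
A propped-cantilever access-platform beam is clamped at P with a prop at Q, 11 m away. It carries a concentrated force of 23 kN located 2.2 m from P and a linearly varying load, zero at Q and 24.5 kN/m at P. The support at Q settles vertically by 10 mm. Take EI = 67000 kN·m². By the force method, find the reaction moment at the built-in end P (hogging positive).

Release the roller at Q. Primary structure: cantilever fixed at P.
Free-end deflection of the primary structure under the applied loading (downward +):
  point load 23 at a = 2.2: Pa²(3L − a)/(6EI) = 571.4/EI
  triangular load, peak 24.5 at the fixed end: w₀L⁴/(30EI) = 11957/EI
  δ_0 = 12528/EI
Flexibility coefficient — unit upward force at Q: δ_{QQ} = L³/(3EI) = 443.7/EI.
With EI = 67000 kN·m²: δ_0 = 0.18699 m and δ_{QQ} = 0.006622 m/kN.
Compatibility — the beam at Q must follow the support down by 0.01 m: δ_0 − R_Q·δ_{QQ} = 0.01, so R_Q = (0.18699 − 0.01)/0.006622 = 26.73 kN.
Moment equilibrium about P: M_P = Σ(load moments about P) − R_Q·L = 544.7 − 26.73×11 = 250.7 kN·m.

M_P = 250.7 kN·m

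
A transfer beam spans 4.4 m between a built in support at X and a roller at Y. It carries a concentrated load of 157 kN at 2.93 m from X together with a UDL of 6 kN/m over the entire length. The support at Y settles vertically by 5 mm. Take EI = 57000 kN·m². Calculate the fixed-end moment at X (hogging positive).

M_X = 161.2 kN·m

Take the reaction at Y as the redundant and release it; the primary structure is a cantilever fixed at X.
Deflection at Y on the released cantilever, summing each load's contribution:
  point load 157 at a = 2.93: Pa²(3L − a)/(6EI) = 2307/EI
  UDL 6: wL⁴/(8EI) = 281.1/EI
  δ_0 = 2588/EI
Tip deflection under a unit load at Y: L³/(3EI) = 28.39/EI.
With EI = 57000 kN·m²: δ_0 = 0.045406 m and δ_{YY} = 0.000498 m/kN.
Compatibility — the beam at Y must follow the support down by 0.005 m: δ_0 − R_Y·δ_{YY} = 0.005, so R_Y = (0.045406 − 0.005)/0.000498 = 81.11 kN.
Moment equilibrium about X: M_X = Σ(load moments about X) − R_Y·L = 518.1 − 81.11×4.4 = 161.2 kN·m.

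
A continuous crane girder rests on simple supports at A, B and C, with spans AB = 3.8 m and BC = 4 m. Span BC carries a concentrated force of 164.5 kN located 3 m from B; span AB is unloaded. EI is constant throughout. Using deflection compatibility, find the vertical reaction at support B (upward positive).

Insert a hinge at B; M_B is the redundant, and each span becomes simply supported.
Rotations at B on the released spans (each span's end-slope, ×1/EI):
  span BC: point load 164.5 at a = 3: Pab(L + b)/(6LEI) = 102.8/EI
  relative rotation θ_0 = (0 + 102.8)/EI = 102.8/EI
A unit hogging moment at B produces rotation L₁/(3EI) + L₂/(3EI) = 2.6/EI.
Compatibility: M_B·(L₁+L₂)/(3EI) = θ_0, giving M_B = 39.54 kN·m (hogging).
Span AB, ΣM about A with M_B applied at B: R_B^{AB}·3.8 = 0 + 39.54, so R_B^{AB} = 10.41 kN and R_A = 0 − 10.41 = -10.41 kN.
Span BC, ΣM about C: R_B^{BC}·4 = 164.5 + 39.54, so R_B^{BC} = 51.01 kN and R_C = 164.5 − 51.01 = 113.5 kN.
R_B = 10.41 + 51.01 = 61.42 kN.

R_B = 61.42 kN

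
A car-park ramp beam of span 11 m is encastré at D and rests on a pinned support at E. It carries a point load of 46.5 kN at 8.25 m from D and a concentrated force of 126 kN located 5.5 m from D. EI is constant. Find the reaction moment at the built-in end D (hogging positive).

M_D = 319.8 kN·m

Remove the prop at E; the released (primary) structure is a cantilever built in at D.
Primary-structure tip deflection at E by superposition:
  point load 46.5 at a = 8.25: Pa²(3L − a)/(6EI) = 13055/EI
  point load 126 at a = 5.5: Pa²(3L − a)/(6EI) = 17469/EI
  δ_0 = 30525/EI
Flexibility coefficient — unit upward force at E: δ_{EE} = L³/(3EI) = 443.7/EI.
Compatibility at E: δ_0 − R_E·δ_{EE} = 0, so R_E = 30525/443.7 = 68.8 kN.
Moment equilibrium about D: M_D = Σ(load moments about D) − R_E·L = 1077 − 68.8×11 = 319.8 kN·m.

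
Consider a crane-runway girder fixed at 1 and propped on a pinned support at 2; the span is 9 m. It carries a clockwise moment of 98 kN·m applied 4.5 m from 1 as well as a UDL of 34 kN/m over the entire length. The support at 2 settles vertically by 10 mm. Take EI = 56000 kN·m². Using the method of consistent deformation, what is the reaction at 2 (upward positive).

R_2 = 124.7 kN

Remove the prop at 2; the released (primary) structure is a cantilever built in at 1.
Downward deflection at the released point 2 due to the loads:
  clockwise couple 98 at a = 4.5: M₀a(2L − a)/(2EI) = 2977/EI
  UDL 34: wL⁴/(8EI) = 27884/EI
  δ_0 = 30861/EI
Flexibility coefficient — unit upward force at 2: δ_{22} = L³/(3EI) = 243/EI.
With EI = 56000 kN·m²: δ_0 = 0.55109 m and δ_{22} = 0.004339 m/kN.
Compatibility — the beam at 2 must follow the support down by 0.01 m: δ_0 − R_2·δ_{22} = 0.01, so R_2 = (0.55109 − 0.01)/0.004339 = 124.7 kN.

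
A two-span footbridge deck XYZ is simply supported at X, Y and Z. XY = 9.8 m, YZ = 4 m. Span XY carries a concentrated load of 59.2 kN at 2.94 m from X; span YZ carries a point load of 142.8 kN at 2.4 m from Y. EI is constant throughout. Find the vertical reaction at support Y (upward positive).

R_Y = 104.5 kN

Release continuity at Y by inserting a hinge; the redundant is the internal moment M_Y. The primary structure is two simply-supported spans XY and YZ.
End slopes at the hinge Y, treating each span as simply supported:
  span XY: point load 59.2 at a = 2.94: Pab(L + a)/(6LEI) = 258.7/EI
  span YZ: point load 142.8 at a = 2.4: Pab(L + b)/(6LEI) = 127.9/EI
  relative rotation θ_0 = (258.7 + 127.9)/EI = 386.6/EI
A unit hogging moment at Y produces rotation L₁/(3EI) + L₂/(3EI) = 4.6/EI.
Slope continuity at Y: θ_0 = M_Y·4.6/EI, so M_Y = 386.6/4.6 = 84.05 kN·m (hogging).
Span XY, ΣM about X with M_Y applied at Y: R_Y^{XY}·9.8 = 174 + 84.05, so R_Y^{XY} = 26.34 kN and R_X = 59.2 − 26.34 = 32.86 kN.
Span YZ, ΣM about Z: R_Y^{YZ}·4 = 228.5 + 84.05, so R_Y^{YZ} = 78.13 kN and R_Z = 142.8 − 78.13 = 64.67 kN.
R_Y = 26.34 + 78.13 = 104.5 kN.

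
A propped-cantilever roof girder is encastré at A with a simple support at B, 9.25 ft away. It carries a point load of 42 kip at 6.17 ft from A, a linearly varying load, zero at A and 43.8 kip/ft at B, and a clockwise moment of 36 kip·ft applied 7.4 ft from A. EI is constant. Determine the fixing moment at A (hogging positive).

Release the roller at B. Primary structure: cantilever fixed at A.
Primary-structure tip deflection at B by superposition:
  point load 42 at a = 6.17: Pa²(3L − a)/(6EI) = 5751/EI
  triangular load, peak 43.8 at the free end: 11w₀L⁴/(120EI) = 29394/EI
  clockwise couple 36 at a = 7.4: M₀a(2L − a)/(2EI) = 1479/EI
  δ_0 = 36623/EI
Tip deflection under a unit load at B: L³/(3EI) = 263.8/EI.
The prop prevents deflection at B: R_B = δ_0/δ_{BB} = 36623/263.8 = 138.8 kip.
Moment equilibrium about A: M_A = Σ(load moments about A) − R_B·L = 1544 − 138.8×9.25 = 260.3 kip·ft.

M_A = 260.3 kip·ft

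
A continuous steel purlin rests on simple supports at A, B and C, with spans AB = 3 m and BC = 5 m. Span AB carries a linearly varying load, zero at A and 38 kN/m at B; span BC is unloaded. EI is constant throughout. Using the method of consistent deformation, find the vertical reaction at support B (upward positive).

R_B = 42.56 kN

Release continuity at B by inserting a hinge; the redundant is the internal moment M_B. The primary structure is two simply-supported spans AB and BC.
Rotations at B on the released spans (each span's end-slope, ×1/EI):
  span AB: triangular load, peak 38: w₀L³/(45EI) = 22.8/EI
  relative rotation θ_0 = (22.8 + 0)/EI = 22.8/EI
A unit hogging moment at B produces rotation L₁/(3EI) + L₂/(3EI) = 2.667/EI.
Compatibility: M_B·(L₁+L₂)/(3EI) = θ_0, giving M_B = 8.55 kN·m (hogging).
Span AB, ΣM about A with M_B applied at B: R_B^{AB}·3 = 114 + 8.55, so R_B^{AB} = 40.85 kN and R_A = 57 − 40.85 = 16.15 kN.
Span BC, ΣM about C: R_B^{BC}·5 = 0 + 8.55, so R_B^{BC} = 1.71 kN and R_C = 0 − 1.71 = -1.71 kN.
R_B = 40.85 + 1.71 = 42.56 kN.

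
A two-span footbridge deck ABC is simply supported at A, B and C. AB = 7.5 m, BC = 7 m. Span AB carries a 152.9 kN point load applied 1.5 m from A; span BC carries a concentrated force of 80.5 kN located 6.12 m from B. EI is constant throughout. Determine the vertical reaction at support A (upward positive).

Insert a hinge at B; M_B is the redundant, and each span becomes simply supported.
Discontinuity in slope at B on the released structure — sum the simple-span end rotations:
  span AB: point load 152.9 at a = 1.5: Pab(L + a)/(6LEI) = 275.2/EI
  span BC: point load 80.5 at a = 6.12: Pab(L + b)/(6LEI) = 81.34/EI
  relative rotation θ_0 = (275.2 + 81.34)/EI = 356.6/EI
A unit hogging moment at B produces rotation L₁/(3EI) + L₂/(3EI) = 4.833/EI.
Slope continuity at B: θ_0 = M_B·4.833/EI, so M_B = 356.6/4.833 = 73.77 kN·m (hogging).
Span AB, ΣM about A with M_B applied at B: R_B^{AB}·7.5 = 229.3 + 73.77, so R_B^{AB} = 40.42 kN and R_A = 152.9 − 40.42 = 112.5 kN.

R_A = 112.5 kN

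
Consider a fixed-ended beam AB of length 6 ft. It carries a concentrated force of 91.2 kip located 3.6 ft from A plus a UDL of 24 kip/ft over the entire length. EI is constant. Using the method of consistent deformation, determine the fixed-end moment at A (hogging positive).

M_A = 124.5 kip·ft

Release both end moments; the primary structure is a simply-supported span AB with redundants M_A and M_B.
Simple-span end rotations at A and B under the given loads:
  at A: point load 91.2 at a = 3.6: Pab(L + b)/(6LEI) = 183.9/EI
  at B: point load 91.2 at a = 3.6: Pab(L + a)/(6LEI) = 210.1/EI
  at A: UDL 24: wL³/(24EI) = 216/EI
  at B: UDL 24: wL³/(24EI) = 216/EI
  θ_A0 = 399.9/EI,  θ_B0 = 426.1/EI
Flexibility coefficients: a unit moment at one end gives L/(3EI) there and L/(6EI) at the far end, so f₁₁ = f₂₂ = 2/EI and f₁₂ = f₂₁ = 1/EI.
Compatibility — zero rotation at each built-in end:
  2 M_A + 1 M_B = 399.9
  1 M_A + 2 M_B = 426.1
Solving the pair gives M_A = 124.5 kip·ft and M_B = 150.8 kip·ft (hogging).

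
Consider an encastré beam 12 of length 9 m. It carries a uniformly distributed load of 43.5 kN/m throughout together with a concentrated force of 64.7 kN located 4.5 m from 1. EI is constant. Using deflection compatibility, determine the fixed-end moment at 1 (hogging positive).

M_1 = 366.4 kN·m

Take the two fixed-end moments M_1, M_2 as redundants; the released structure is the simple span 12.
On the primary (simply-supported) span, the end slopes from the loading are:
  at 1: UDL 43.5: wL³/(24EI) = 1321/EI
  at 2: UDL 43.5: wL³/(24EI) = 1321/EI
  at 1: point load 64.7 at a = 4.5: Pab(L + b)/(6LEI) = 327.5/EI
  at 2: point load 64.7 at a = 4.5: Pab(L + a)/(6LEI) = 327.5/EI
  θ_10 = 1649/EI,  θ_20 = 1649/EI
Flexibility coefficients: a unit moment at one end gives L/(3EI) there and L/(6EI) at the far end, so f₁₁ = f₂₂ = 3/EI and f₁₂ = f₂₁ = 1.5/EI.
Compatibility — zero rotation at each built-in end:
  3 M_1 + 1.5 M_2 = 1649
  1.5 M_1 + 3 M_2 = 1649
Solving the pair gives M_1 = 366.4 kN·m and M_2 = 366.4 kN·m (hogging).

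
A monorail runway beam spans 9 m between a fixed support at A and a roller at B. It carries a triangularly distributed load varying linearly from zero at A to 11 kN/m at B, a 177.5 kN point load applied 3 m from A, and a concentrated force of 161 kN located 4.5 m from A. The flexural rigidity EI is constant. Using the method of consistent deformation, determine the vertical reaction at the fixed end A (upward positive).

R_A = 284.2 kN

Release the roller at B. Primary structure: cantilever fixed at A.
Deflection at B on the released cantilever, summing each load's contribution:
  triangular load, peak 11 at the free end: 11w₀L⁴/(120EI) = 6616/EI
  point load 177.5 at a = 3: Pa²(3L − a)/(6EI) = 6390/EI
  point load 161 at a = 4.5: Pa²(3L − a)/(6EI) = 12226/EI
  δ_0 = 25232/EI
Tip deflection under a unit load at B: L³/(3EI) = 243/EI.
The prop prevents deflection at B: R_B = δ_0/δ_{BB} = 25232/243 = 103.8 kN.
Vertical equilibrium: R_A = ΣP − R_B = 388 − 103.8 = 284.2 kN.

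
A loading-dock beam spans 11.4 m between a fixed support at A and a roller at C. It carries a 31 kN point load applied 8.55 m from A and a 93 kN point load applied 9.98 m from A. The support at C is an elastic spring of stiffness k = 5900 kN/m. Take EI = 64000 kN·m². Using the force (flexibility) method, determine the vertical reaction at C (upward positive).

Remove the prop at C; the released (primary) structure is a cantilever built in at A.
Downward deflection at the released point C due to the loads:
  point load 31 at a = 8.55: Pa²(3L − a)/(6EI) = 9688/EI
  point load 93 at a = 9.98: Pa²(3L − a)/(6EI) = 37391/EI
  δ_0 = 47079/EI
Flexibility coefficient — unit upward force at C: δ_{CC} = L³/(3EI) = 493.8/EI.
With EI = 64000 kN·m²: δ_0 = 0.73561 m and δ_{CC} = 0.007716 m/kN.
Compatibility — the spring shortens by R_C/k under the reaction it provides: δ_0 − R_C·δ_{CC} = R_C/k. With 1/k = 0.000169 m/kN, R_C = δ_0 / (δ_{CC} + 1/k) = 0.73561 / (0.007716 + 0.000169) = 93.28 kN.

R_C = 93.28 kN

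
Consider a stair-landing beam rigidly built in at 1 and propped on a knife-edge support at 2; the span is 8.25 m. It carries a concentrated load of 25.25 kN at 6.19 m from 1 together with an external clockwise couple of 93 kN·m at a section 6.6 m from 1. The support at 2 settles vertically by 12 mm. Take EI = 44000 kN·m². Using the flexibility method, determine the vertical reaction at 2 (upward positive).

R_2 = 29.4 kN

Release the roller at 2. Primary structure: cantilever fixed at 1.
Downward deflection at the released point 2 due to the loads:
  point load 25.25 at a = 6.19: Pa²(3L − a)/(6EI) = 2993/EI
  clockwise couple 93 at a = 6.6: M₀a(2L − a)/(2EI) = 3038/EI
  δ_0 = 6031/EI
Tip deflection under a unit load at 2: L³/(3EI) = 187.2/EI.
With EI = 44000 kN·m²: δ_0 = 0.13707 m and δ_{22} = 0.004254 m/kN.
Compatibility — the beam at 2 must follow the support down by 0.012 m: δ_0 − R_2·δ_{22} = 0.012, so R_2 = (0.13707 − 0.012)/0.004254 = 29.4 kN.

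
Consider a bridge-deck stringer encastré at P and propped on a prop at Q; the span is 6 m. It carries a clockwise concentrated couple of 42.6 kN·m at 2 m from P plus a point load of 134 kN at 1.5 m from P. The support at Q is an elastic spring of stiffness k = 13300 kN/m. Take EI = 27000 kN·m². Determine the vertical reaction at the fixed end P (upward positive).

Take the reaction at Q as the redundant and release it; the primary structure is a cantilever fixed at P.
Free-end deflection of the primary structure under the applied loading (downward +):
  clockwise couple 42.6 at a = 2: M₀a(2L − a)/(2EI) = 426/EI
  point load 134 at a = 1.5: Pa²(3L − a)/(6EI) = 829.1/EI
  δ_0 = 1255/EI
Flexibility coefficient — unit upward force at Q: δ_{QQ} = L³/(3EI) = 72/EI.
With EI = 27000 kN·m²: δ_0 = 0.046486 m and δ_{QQ} = 0.002667 m/kN.
Compatibility — the spring shortens by R_Q/k under the reaction it provides: δ_0 − R_Q·δ_{QQ} = R_Q/k. With 1/k = 0.000075 m/kN, R_Q = δ_0 / (δ_{QQ} + 1/k) = 0.046486 / (0.002667 + 0.000075) = 16.95 kN.
Vertical equilibrium: R_P = ΣP − R_Q = 134 − 16.95 = 117 kN.

R_P = 117 kN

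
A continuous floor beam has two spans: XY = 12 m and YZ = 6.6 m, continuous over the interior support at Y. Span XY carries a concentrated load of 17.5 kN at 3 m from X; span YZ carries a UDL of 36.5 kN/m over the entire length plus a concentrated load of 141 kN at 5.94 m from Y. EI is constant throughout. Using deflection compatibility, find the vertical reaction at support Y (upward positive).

Release continuity at Y by inserting a hinge; the redundant is the internal moment M_Y. The primary structure is two simply-supported spans XY and YZ.
Rotations at Y on the released spans (each span's end-slope, ×1/EI):
  span XY: point load 17.5 at a = 3: Pab(L + a)/(6LEI) = 98.44/EI
  span YZ: UDL 36.5: wL³/(24EI) = 437.2/EI
  span YZ: point load 141 at a = 5.94: Pab(L + b)/(6LEI) = 101.3/EI
  relative rotation θ_0 = (98.44 + 538.6)/EI = 637/EI
A unit hogging moment at Y produces rotation L₁/(3EI) + L₂/(3EI) = 6.2/EI.
Compatibility: M_Y·(L₁+L₂)/(3EI) = θ_0, giving M_Y = 102.7 kN·m (hogging).
Span XY, ΣM about X with M_Y applied at Y: R_Y^{XY}·12 = 52.5 + 102.7, so R_Y^{XY} = 12.94 kN and R_X = 17.5 − 12.94 = 4.563 kN.
Span YZ, ΣM about Z: R_Y^{YZ}·6.6 = 888 + 102.7, so R_Y^{YZ} = 150.1 kN and R_Z = 381.9 − 150.1 = 231.8 kN.
R_Y = 12.94 + 150.1 = 163.1 kN.

R_Y = 163.1 kN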